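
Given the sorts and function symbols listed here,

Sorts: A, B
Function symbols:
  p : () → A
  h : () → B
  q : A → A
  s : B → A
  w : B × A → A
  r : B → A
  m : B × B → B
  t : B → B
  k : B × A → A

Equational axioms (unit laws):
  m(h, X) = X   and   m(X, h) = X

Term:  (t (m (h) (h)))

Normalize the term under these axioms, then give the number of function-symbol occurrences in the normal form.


1. (t (m (h) (h)))  →  (t (h))
normal form: (t (h))

size = 2


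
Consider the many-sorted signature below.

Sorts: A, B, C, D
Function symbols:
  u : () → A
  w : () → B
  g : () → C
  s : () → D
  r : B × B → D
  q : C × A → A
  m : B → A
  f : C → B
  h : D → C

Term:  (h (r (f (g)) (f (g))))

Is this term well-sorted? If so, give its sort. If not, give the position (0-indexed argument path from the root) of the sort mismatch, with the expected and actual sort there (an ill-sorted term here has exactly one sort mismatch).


      (g) : C
    (f (g)) : B
      (g) : C
    (f (g)) : B
  (r (f (g)) (f (g))) : D
(h (r (f (g)) (f (g)))) : C

well-sorted; sort = C


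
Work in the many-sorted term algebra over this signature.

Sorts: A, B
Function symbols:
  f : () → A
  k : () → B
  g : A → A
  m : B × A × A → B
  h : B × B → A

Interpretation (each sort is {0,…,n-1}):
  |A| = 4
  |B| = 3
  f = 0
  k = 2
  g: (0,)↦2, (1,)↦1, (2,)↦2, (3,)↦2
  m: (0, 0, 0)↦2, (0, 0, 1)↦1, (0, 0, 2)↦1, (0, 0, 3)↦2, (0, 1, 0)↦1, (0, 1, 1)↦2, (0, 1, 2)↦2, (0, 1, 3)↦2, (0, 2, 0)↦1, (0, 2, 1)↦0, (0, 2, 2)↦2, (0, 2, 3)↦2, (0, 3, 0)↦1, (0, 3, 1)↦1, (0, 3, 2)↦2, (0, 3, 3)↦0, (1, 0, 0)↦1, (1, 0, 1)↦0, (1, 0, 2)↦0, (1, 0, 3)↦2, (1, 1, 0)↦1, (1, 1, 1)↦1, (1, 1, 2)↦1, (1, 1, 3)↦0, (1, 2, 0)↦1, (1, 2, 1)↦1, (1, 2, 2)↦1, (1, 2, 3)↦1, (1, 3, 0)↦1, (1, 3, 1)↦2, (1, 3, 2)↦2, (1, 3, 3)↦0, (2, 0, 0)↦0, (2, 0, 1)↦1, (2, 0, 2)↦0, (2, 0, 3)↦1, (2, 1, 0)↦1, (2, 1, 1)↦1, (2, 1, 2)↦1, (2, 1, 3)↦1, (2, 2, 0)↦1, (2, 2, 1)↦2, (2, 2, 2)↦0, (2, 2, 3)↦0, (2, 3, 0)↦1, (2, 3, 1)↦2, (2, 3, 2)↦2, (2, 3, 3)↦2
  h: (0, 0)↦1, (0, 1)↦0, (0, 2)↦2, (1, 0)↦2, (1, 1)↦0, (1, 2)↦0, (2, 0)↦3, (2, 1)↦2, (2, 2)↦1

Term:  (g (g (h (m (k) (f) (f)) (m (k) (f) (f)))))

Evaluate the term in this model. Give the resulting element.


  k = 2
  f = 0
  f = 0
  (m (k) (f) (f)) = m(2, 0, 0) = 0
  k = 2
  f = 0
  f = 0
  (m (k) (f) (f)) = m(2, 0, 0) = 0
  (h (m (k) (f) (f)) (m (k) (f) (f))) = h(0, 0) = 1
  (g (h (m (k) (f) (f)) (m (k) (f) (f)))) = g(1,) = 1
  (g (g (h (m (k) (f) (f)) (m (k) (f) (f))))) = g(1,) = 1

value = 1


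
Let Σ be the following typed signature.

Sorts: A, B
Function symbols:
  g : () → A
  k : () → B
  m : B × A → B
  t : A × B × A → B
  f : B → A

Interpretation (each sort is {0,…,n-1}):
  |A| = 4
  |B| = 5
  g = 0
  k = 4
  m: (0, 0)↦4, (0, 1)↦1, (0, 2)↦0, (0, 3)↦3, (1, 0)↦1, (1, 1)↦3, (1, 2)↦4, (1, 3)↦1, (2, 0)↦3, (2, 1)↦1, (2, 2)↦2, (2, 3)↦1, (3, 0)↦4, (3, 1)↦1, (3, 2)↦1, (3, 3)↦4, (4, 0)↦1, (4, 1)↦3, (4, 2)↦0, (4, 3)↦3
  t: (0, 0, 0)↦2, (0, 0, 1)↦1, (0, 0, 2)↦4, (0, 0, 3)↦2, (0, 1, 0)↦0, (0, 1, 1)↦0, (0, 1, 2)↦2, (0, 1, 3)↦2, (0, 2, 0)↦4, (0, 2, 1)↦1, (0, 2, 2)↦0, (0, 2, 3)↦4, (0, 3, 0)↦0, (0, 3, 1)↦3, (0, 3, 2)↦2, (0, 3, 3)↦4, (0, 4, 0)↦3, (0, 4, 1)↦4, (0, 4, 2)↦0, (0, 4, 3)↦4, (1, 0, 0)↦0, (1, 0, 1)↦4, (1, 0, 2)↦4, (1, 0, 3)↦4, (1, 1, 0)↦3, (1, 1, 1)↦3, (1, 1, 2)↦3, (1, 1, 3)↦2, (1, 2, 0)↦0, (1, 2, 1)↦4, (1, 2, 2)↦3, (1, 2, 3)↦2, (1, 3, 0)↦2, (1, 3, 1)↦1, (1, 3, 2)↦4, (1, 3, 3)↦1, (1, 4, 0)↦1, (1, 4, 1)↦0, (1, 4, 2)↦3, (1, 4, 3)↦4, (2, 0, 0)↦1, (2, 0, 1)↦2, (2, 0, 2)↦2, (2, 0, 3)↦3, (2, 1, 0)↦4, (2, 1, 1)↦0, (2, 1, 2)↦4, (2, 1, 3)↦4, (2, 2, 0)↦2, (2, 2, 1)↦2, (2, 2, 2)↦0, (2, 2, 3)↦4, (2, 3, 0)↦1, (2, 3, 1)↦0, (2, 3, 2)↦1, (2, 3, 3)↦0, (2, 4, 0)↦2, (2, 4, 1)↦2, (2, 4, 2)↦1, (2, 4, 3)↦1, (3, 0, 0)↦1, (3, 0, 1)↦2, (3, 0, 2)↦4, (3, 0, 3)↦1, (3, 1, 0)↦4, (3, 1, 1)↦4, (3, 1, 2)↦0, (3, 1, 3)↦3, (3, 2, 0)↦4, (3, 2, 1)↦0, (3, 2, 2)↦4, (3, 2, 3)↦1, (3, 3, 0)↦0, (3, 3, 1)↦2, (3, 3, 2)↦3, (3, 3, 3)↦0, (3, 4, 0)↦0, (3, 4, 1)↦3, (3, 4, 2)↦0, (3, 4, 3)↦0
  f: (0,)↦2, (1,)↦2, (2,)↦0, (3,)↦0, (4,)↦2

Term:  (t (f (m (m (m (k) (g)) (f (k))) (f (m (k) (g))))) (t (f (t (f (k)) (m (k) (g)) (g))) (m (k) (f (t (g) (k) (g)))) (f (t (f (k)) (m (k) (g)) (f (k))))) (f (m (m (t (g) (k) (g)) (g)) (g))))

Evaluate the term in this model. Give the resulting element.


value = 1

  k = 4
  g = 0
  (m (k) (g)) = m(4, 0) = 1
  k = 4
  (f (k)) = f(4,) = 2
  (m (m (k) (g)) (f (k))) = m(1, 2) = 4
  k = 4
  g = 0
  (m (k) (g)) = m(4, 0) = 1
  (f (m (k) (g))) = f(1,) = 2
  (m (m (m (k) (g)) (f (k))) (f (m (k) (g)))) = m(4, 2) = 0
  (f (m (m (m (k) (g)) (f (k))) (f (m (k) (g))))) = f(0,) = 2
  k = 4
  (f (k)) = f(4,) = 2
  k = 4
  g = 0
  (m (k) (g)) = m(4, 0) = 1
  g = 0
  (t (f (k)) (m (k) (g)) (g)) = t(2, 1, 0) = 4
  (f (t (f (k)) (m (k) (g)) (g))) = f(4,) = 2
  k = 4
  g = 0
  k = 4
  g = 0
  (t (g) (k) (g)) = t(0, 4, 0) = 3
  (f (t (g) (k) (g))) = f(3,) = 0
  (m (k) (f (t (g) (k) (g)))) = m(4, 0) = 1
  k = 4
  (f (k)) = f(4,) = 2
  k = 4
  g = 0
  (m (k) (g)) = m(4, 0) = 1
  k = 4
  (f (k)) = f(4,) = 2
  (t (f (k)) (m (k) (g)) (f (k))) = t(2, 1, 2) = 4
  (f (t (f (k)) (m (k) (g)) (f (k)))) = f(4,) = 2
  (t (f (t (f (k)) (m (k) (g)) (g))) (m (k) (f (t (g) (k) (g)))) (f (t (f (k)) (m (k) (g)) (f (k))))) = t(2, 1, 2) = 4
  g = 0
  k = 4
  g = 0
  (t (g) (k) (g)) = t(0, 4, 0) = 3
  g = 0
  (m (t (g) (k) (g)) (g)) = m(3, 0) = 4
  g = 0
  (m (m (t (g) (k) (g)) (g)) (g)) = m(4, 0) = 1
  (f (m (m (t (g) (k) (g)) (g)) (g))) = f(1,) = 2
  (t (f (m (m (m (k) (g)) (f (k))) (f (m (k) (g))))) (t (f (t (f (k)) (m (k) (g)) (g))) (m (k) (f (t (g) (k) (g)))) (f (t (f (k)) (m (k) (g)) (f (k))))) (f (m (m (t (g) (k) (g)) (g)) (g)))) = t(2, 4, 2) = 1


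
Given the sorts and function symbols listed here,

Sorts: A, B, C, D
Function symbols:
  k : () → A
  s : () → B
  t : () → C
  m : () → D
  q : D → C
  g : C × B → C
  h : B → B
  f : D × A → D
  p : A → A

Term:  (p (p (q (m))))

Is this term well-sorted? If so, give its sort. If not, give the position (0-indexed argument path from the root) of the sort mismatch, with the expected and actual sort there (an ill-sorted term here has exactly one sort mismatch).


ill-sorted at position [0, 0]: expected A, got C

      (m) : D
    (q (m)) : C
  (p (q (m))) : ✗ arg 0 at [0, 0] has sort C, expected A


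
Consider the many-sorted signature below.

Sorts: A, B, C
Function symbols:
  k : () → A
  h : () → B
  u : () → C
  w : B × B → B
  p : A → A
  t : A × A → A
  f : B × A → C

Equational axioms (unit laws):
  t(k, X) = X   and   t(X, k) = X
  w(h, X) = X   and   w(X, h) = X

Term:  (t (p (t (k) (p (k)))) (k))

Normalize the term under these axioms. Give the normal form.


1. (t (p (t (k) (p (k)))) (k))  →  (p (t (k) (p (k))))
2. (p (t (k) (p (k))))  →  (p (p (k)))

normal form = (p (p (k)))


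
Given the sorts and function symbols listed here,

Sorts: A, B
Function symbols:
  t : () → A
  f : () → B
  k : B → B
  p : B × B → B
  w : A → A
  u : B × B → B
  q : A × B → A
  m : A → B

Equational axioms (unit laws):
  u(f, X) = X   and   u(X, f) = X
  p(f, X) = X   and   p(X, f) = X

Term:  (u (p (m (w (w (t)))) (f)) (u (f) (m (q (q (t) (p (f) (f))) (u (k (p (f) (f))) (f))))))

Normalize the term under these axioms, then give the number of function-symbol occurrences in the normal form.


size = 12

1. (u (p (m (w (w (t)))) (f)) (u (f) (m (q (q (t) (p (f) (f))) (u (k (p (f) (f))) (f))))))  →  (u (m (w (w (t)))) (u (f) (m (q (q (t) (p (f) (f))) (u (k (p (f) (f))) (f))))))
2. (u (m (w (w (t)))) (u (f) (m (q (q (t) (p (f) (f))) (u (k (p (f) (f))) (f))))))  →  (u (m (w (w (t)))) (m (q (q (t) (p (f) (f))) (u (k (p (f) (f))) (f)))))
3. (u (m (w (w (t)))) (m (q (q (t) (p (f) (f))) (u (k (p (f) (f))) (f)))))  →  (u (m (w (w (t)))) (m (q (q (t) (f)) (u (k (p (f) (f))) (f)))))
4. (u (m (w (w (t)))) (m (q (q (t) (f)) (u (k (p (f) (f))) (f)))))  →  (u (m (w (w (t)))) (m (q (q (t) (f)) (k (p (f) (f))))))
5. (u (m (w (w (t)))) (m (q (q (t) (f)) (k (p (f) (f))))))  →  (u (m (w (w (t)))) (m (q (q (t) (f)) (k (f)))))
normal form: (u (m (w (w (t)))) (m (q (q (t) (f)) (k (f)))))


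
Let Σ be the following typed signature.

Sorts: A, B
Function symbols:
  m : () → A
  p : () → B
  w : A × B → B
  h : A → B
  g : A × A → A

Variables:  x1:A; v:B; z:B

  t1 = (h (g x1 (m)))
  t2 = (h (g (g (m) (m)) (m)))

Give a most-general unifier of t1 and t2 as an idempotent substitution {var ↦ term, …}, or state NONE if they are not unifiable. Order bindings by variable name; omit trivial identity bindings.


{x1 ↦ (g (m) (m))}


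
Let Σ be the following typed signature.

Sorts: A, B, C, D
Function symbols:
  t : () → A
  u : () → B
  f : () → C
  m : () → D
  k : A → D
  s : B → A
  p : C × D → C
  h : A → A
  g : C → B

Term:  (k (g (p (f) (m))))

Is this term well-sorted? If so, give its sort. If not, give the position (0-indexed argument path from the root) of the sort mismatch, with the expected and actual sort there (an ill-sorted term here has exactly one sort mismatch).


ill-sorted at position [0]: expected A, got B

      (f) : C
      (m) : D
    (p (f) (m)) : C
  (g (p (f) (m))) : B
(k (g (p (f) (m)))) : ✗ arg 0 at [0] has sort B, expected A


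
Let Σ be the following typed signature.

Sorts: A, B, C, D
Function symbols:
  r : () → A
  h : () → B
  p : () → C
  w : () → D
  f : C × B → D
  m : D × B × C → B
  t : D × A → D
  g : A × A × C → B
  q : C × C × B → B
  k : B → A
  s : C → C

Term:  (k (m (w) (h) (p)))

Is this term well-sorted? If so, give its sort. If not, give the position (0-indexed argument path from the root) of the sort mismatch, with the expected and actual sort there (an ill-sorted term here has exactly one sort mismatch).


    (w) : D
    (h) : B
    (p) : C
  (m (w) (h) (p)) : B
(k (m (w) (h) (p))) : A

well-sorted; sort = A


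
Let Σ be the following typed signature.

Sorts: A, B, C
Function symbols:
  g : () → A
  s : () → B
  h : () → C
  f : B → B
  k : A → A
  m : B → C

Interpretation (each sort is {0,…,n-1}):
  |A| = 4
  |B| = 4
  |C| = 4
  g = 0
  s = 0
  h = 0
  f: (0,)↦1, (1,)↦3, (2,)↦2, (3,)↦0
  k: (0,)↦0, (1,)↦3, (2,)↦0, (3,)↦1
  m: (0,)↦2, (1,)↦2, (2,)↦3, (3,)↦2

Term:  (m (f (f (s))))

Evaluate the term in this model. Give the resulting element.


value = 2

  s = 0
  (f (s)) = f(0,) = 1
  (f (f (s))) = f(1,) = 3
  (m (f (f (s)))) = m(3,) = 2


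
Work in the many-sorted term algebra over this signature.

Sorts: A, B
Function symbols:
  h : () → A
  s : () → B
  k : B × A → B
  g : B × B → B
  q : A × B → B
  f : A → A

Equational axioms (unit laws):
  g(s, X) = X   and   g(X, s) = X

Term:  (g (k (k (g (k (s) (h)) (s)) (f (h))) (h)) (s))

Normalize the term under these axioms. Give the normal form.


normal form = (k (k (k (s) (h)) (f (h))) (h))

1. (g (k (k (g (k (s) (h)) (s)) (f (h))) (h)) (s))  →  (k (k (g (k (s) (h)) (s)) (f (h))) (h))
2. (k (k (g (k (s) (h)) (s)) (f (h))) (h))  →  (k (k (k (s) (h)) (f (h))) (h))


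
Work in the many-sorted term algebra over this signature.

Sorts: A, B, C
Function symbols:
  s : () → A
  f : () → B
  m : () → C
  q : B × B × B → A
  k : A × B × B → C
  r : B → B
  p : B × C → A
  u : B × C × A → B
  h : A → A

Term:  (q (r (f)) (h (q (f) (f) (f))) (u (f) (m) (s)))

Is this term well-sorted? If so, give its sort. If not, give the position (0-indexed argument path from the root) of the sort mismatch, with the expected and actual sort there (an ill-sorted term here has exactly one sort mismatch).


ill-sorted at position [1]: expected B, got A

    (f) : B
  (r (f)) : B
      (f) : B
      (f) : B
      (f) : B
    (q (f) (f) (f)) : A
  (h (q (f) (f) (f))) : A
    (f) : B
    (m) : C
    (s) : A
  (u (f) (m) (s)) : B
(q (r (f)) (h (q (f) (f) (f))) (u (f) (m) (s))) : ✗ arg 1 at [1] has sort A, expected B


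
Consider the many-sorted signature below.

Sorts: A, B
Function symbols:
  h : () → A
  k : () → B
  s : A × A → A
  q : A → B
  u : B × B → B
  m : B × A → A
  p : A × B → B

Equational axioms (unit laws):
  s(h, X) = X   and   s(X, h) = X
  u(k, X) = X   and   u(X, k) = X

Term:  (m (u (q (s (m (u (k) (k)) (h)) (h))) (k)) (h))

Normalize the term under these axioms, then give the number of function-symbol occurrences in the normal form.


1. (m (u (q (s (m (u (k) (k)) (h)) (h))) (k)) (h))  →  (m (q (s (m (u (k) (k)) (h)) (h))) (h))
2. (m (q (s (m (u (k) (k)) (h)) (h))) (h))  →  (m (q (m (u (k) (k)) (h))) (h))
3. (m (q (m (u (k) (k)) (h))) (h))  →  (m (q (m (k) (h))) (h))
normal form: (m (q (m (k) (h))) (h))

size = 6


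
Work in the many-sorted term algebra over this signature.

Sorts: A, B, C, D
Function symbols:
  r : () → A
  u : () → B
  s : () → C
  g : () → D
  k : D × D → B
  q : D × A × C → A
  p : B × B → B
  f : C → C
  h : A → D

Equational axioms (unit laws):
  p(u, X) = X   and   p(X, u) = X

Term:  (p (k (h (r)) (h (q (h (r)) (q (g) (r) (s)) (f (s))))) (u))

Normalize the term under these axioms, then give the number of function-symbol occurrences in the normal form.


1. (p (k (h (r)) (h (q (h (r)) (q (g) (r) (s)) (f (s))))) (u))  →  (k (h (r)) (h (q (h (r)) (q (g) (r) (s)) (f (s)))))
normal form: (k (h (r)) (h (q (h (r)) (q (g) (r) (s)) (f (s)))))

size = 13


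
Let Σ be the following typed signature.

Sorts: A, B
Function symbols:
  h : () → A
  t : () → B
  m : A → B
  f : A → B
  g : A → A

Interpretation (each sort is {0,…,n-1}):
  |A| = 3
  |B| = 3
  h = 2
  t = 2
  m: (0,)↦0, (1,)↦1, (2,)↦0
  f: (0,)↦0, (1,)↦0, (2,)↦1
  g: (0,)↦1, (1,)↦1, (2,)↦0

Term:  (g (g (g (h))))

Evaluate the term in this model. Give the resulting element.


  h = 2
  (g (h)) = g(2,) = 0
  (g (g (h))) = g(0,) = 1
  (g (g (g (h)))) = g(1,) = 1

value = 1


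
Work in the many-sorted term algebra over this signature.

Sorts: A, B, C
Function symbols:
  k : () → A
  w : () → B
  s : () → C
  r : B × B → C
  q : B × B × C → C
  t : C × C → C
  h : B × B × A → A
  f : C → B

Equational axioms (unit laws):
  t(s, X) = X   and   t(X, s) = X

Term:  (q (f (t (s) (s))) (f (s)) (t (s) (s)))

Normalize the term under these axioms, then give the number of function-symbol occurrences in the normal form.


size = 6

1. (q (f (t (s) (s))) (f (s)) (t (s) (s)))  →  (q (f (s)) (f (s)) (t (s) (s)))
2. (q (f (s)) (f (s)) (t (s) (s)))  →  (q (f (s)) (f (s)) (s))
normal form: (q (f (s)) (f (s)) (s))


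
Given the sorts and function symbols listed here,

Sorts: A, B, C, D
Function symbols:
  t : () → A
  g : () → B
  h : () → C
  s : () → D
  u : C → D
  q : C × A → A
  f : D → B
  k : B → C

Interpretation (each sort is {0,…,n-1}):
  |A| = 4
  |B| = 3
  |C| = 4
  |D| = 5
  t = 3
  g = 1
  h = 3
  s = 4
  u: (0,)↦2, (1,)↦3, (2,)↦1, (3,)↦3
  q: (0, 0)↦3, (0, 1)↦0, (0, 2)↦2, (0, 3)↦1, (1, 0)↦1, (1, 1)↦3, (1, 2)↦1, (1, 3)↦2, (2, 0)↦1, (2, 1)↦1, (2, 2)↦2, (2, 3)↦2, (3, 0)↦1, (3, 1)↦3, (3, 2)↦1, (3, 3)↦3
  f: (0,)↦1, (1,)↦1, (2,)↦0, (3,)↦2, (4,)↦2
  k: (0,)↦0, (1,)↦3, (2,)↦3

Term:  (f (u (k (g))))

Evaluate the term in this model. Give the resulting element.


  g = 1
  (k (g)) = k(1,) = 3
  (u (k (g))) = u(3,) = 3
  (f (u (k (g)))) = f(3,) = 2

value = 2


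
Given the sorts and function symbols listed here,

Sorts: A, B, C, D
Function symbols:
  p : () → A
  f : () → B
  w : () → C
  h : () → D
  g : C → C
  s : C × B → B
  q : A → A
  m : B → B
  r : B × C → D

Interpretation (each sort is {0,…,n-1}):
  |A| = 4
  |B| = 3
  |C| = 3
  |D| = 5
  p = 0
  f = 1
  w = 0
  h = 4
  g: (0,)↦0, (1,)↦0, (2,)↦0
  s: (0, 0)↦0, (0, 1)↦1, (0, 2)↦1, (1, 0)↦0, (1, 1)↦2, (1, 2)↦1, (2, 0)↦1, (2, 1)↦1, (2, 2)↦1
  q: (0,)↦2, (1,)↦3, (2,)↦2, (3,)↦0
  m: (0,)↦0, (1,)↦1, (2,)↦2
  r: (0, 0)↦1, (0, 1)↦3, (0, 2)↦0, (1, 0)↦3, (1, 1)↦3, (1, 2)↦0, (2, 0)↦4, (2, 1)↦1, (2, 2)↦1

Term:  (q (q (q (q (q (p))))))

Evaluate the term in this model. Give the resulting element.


  p = 0
  (q (p)) = q(0,) = 2
  (q (q (p))) = q(2,) = 2
  (q (q (q (p)))) = q(2,) = 2
  (q (q (q (q (p))))) = q(2,) = 2
  (q (q (q (q (q (p)))))) = q(2,) = 2

value = 2


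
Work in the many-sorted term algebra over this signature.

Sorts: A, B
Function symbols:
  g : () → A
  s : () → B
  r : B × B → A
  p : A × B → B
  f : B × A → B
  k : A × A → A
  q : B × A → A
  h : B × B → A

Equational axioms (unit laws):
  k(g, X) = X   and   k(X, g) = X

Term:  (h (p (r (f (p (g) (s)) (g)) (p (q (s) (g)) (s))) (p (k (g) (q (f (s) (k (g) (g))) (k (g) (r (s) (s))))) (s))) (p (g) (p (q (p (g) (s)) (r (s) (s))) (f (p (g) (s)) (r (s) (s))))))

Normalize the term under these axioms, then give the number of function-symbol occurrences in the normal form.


1. (h (p (r (f (p (g) (s)) (g)) (p (q (s) (g)) (s))) (p (k (g) (q (f (s) (k (g) (g))) (k (g) (r (s) (s))))) (s))) (p (g) (p (q (p (g) (s)) (r (s) (s))) (f (p (g) (s)) (r (s) (s))))))  →  (h (p (r (f (p (g) (s)) (g)) (p (q (s) (g)) (s))) (p (q (f (s) (k (g) (g))) (k (g) (r (s) (s)))) (s))) (p (g) (p (q (p (g) (s)) (r (s) (s))) (f (p (g) (s)) (r (s) (s))))))
2. (h (p (r (f (p (g) (s)) (g)) (p (q (s) (g)) (s))) (p (q (f (s) (k (g) (g))) (k (g) (r (s) (s)))) (s))) (p (g) (p (q (p (g) (s)) (r (s) (s))) (f (p (g) (s)) (r (s) (s))))))  →  (h (p (r (f (p (g) (s)) (g)) (p (q (s) (g)) (s))) (p (q (f (s) (g)) (k (g) (r (s) (s)))) (s))) (p (g) (p (q (p (g) (s)) (r (s) (s))) (f (p (g) (s)) (r (s) (s))))))
3. (h (p (r (f (p (g) (s)) (g)) (p (q (s) (g)) (s))) (p (q (f (s) (g)) (k (g) (r (s) (s)))) (s))) (p (g) (p (q (p (g) (s)) (r (s) (s))) (f (p (g) (s)) (r (s) (s))))))  →  (h (p (r (f (p (g) (s)) (g)) (p (q (s) (g)) (s))) (p (q (f (s) (g)) (r (s) (s))) (s))) (p (g) (p (q (p (g) (s)) (r (s) (s))) (f (p (g) (s)) (r (s) (s))))))
normal form: (h (p (r (f (p (g) (s)) (g)) (p (q (s) (g)) (s))) (p (q (f (s) (g)) (r (s) (s))) (s))) (p (g) (p (q (p (g) (s)) (r (s) (s))) (f (p (g) (s)) (r (s) (s))))))

size = 39


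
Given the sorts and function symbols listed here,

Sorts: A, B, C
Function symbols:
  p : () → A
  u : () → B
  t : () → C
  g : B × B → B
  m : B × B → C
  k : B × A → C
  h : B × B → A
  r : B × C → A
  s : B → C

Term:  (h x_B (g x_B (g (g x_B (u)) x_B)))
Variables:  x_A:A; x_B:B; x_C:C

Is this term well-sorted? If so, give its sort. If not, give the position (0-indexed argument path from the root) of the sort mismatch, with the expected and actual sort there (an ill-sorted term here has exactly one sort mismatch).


  x_B : B
    x_B : B
        x_B : B
        (u) : B
      (g x_B (u)) : B
      x_B : B
    (g (g x_B (u)) x_B) : B
  (g x_B (g (g x_B (u)) x_B)) : B
(h x_B (g x_B (g (g x_B (u)) x_B))) : A

well-sorted; sort = A


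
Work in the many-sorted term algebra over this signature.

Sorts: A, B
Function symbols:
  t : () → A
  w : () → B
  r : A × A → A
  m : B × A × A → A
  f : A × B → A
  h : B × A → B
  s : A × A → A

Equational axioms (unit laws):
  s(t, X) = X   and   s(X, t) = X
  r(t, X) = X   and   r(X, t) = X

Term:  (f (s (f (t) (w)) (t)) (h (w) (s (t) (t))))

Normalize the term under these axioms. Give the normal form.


normal form = (f (f (t) (w)) (h (w) (t)))

1. (f (s (f (t) (w)) (t)) (h (w) (s (t) (t))))  →  (f (f (t) (w)) (h (w) (s (t) (t))))
2. (f (f (t) (w)) (h (w) (s (t) (t))))  →  (f (f (t) (w)) (h (w) (t)))


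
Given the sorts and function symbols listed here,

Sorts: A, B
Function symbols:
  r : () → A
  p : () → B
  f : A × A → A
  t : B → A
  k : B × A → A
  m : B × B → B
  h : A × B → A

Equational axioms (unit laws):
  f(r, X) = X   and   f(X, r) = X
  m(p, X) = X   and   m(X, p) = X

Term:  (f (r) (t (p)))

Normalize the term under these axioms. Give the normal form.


normal form = (t (p))

1. (f (r) (t (p)))  →  (t (p))


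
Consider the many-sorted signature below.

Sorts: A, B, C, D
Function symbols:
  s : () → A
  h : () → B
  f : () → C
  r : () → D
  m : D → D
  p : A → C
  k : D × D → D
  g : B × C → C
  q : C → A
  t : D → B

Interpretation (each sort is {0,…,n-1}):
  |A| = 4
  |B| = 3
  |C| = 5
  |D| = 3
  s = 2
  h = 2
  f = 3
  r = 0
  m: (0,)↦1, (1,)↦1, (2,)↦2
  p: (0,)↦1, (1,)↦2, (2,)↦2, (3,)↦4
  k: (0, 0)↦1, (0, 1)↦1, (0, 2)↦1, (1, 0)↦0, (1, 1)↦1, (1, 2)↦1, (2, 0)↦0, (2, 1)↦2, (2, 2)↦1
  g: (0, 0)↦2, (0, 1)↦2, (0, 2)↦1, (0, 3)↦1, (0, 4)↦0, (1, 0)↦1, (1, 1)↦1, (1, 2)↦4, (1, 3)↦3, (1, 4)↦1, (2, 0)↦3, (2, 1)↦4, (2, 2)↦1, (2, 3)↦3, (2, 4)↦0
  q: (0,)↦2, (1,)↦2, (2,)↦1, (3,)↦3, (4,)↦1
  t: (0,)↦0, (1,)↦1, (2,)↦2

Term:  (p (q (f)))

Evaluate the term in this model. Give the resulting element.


  f = 3
  (q (f)) = q(3,) = 3
  (p (q (f))) = p(3,) = 4

value = 4


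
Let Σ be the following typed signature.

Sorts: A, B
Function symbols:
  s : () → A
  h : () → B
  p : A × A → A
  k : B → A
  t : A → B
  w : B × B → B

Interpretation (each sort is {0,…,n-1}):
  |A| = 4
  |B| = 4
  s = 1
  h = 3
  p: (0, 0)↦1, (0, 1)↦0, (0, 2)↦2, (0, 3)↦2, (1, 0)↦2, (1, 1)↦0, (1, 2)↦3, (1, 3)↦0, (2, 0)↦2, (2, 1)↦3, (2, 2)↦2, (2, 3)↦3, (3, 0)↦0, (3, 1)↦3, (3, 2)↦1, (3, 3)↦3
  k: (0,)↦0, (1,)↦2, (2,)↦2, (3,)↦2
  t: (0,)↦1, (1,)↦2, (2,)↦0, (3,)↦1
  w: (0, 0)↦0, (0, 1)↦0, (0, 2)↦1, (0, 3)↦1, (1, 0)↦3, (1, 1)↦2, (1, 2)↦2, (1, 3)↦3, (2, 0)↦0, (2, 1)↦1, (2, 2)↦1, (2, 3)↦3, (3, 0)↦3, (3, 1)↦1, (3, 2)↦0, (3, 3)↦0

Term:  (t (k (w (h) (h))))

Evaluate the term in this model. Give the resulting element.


  h = 3
  h = 3
  (w (h) (h)) = w(3, 3) = 0
  (k (w (h) (h))) = k(0,) = 0
  (t (k (w (h) (h)))) = t(0,) = 1

value = 1


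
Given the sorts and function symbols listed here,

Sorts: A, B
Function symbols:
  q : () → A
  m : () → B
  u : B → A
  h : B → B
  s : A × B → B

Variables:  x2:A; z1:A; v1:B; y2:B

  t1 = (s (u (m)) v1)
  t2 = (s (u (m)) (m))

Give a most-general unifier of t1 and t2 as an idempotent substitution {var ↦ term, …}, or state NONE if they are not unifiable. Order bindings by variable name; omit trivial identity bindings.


{v1 ↦ (m)}


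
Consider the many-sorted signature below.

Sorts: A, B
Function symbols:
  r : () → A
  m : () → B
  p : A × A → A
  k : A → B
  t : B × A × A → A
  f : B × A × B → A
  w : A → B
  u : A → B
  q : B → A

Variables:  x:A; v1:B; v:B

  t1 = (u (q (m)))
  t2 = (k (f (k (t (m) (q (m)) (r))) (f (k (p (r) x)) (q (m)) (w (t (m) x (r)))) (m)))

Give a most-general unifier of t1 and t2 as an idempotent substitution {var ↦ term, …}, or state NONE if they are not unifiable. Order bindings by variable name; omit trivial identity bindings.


head clash or occurs-check failure — not unifiable

NONE (not unifiable)


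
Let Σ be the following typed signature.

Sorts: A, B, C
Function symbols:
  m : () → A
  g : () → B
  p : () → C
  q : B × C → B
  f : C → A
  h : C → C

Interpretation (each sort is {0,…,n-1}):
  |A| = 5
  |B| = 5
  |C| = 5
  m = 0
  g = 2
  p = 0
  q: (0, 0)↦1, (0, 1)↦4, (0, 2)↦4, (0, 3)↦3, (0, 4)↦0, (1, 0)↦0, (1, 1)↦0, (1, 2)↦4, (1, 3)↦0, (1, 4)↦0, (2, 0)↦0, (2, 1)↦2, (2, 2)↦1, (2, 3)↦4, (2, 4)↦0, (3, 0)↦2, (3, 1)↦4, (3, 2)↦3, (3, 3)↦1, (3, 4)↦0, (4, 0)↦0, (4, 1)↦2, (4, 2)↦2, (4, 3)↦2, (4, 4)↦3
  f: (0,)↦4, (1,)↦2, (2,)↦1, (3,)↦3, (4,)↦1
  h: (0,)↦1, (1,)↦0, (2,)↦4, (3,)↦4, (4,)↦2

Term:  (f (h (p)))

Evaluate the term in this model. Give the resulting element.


  p = 0
  (h (p)) = h(0,) = 1
  (f (h (p))) = f(1,) = 2

value = 2


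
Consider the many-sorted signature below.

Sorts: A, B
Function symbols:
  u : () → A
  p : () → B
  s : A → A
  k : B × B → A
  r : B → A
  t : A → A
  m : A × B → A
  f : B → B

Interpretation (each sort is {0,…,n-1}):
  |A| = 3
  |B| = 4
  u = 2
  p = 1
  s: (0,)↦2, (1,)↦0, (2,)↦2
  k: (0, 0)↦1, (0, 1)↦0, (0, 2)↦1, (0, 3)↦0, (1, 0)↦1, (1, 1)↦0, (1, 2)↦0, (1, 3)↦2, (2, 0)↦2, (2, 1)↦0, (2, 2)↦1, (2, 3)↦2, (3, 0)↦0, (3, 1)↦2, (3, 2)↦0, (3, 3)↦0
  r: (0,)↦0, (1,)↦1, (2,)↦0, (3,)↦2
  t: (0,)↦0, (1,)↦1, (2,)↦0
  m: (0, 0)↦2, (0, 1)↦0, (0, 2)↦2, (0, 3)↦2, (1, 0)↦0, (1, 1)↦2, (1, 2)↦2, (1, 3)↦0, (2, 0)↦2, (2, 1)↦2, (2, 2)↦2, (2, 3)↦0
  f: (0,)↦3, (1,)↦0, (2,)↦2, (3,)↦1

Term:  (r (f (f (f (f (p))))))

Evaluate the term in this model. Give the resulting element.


value = 0

  p = 1
  (f (p)) = f(1,) = 0
  (f (f (p))) = f(0,) = 3
  (f (f (f (p)))) = f(3,) = 1
  (f (f (f (f (p))))) = f(1,) = 0
  (r (f (f (f (f (p)))))) = r(0,) = 0


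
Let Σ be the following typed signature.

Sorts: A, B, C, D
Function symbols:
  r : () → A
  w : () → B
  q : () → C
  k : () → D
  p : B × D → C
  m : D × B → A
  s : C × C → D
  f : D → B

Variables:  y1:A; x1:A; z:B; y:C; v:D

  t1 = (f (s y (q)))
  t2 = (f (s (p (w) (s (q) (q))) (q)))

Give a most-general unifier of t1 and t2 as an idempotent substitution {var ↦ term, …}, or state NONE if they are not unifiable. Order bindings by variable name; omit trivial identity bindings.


{y ↦ (p (w) (s (q) (q)))}


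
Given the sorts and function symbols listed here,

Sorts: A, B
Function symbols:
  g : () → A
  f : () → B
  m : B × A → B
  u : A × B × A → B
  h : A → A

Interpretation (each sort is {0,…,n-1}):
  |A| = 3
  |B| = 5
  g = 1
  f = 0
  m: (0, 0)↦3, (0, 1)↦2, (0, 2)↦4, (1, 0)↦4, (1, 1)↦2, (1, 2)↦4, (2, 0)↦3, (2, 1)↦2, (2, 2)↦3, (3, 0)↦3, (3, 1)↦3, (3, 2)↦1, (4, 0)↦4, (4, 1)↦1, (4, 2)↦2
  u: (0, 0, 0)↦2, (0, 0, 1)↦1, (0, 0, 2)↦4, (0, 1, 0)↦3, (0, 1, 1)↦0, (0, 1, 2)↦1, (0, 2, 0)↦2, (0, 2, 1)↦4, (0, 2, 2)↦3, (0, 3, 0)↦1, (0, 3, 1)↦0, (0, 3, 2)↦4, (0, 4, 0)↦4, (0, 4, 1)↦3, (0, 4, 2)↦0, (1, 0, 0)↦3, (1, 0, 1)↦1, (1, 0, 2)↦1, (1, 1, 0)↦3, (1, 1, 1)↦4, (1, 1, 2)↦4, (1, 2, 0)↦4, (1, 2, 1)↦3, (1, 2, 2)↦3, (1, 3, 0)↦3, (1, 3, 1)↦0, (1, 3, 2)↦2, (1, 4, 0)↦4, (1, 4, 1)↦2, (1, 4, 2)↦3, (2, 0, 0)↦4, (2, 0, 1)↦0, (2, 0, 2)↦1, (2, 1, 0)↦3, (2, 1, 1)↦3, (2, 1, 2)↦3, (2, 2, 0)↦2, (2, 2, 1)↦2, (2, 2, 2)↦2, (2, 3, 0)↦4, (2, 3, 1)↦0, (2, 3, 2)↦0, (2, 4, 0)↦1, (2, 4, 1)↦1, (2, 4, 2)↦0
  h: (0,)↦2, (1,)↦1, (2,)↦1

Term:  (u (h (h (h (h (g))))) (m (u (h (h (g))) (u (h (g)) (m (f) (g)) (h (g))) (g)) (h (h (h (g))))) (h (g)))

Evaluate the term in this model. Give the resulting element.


  g = 1
  (h (g)) = h(1,) = 1
  (h (h (g))) = h(1,) = 1
  (h (h (h (g)))) = h(1,) = 1
  (h (h (h (h (g))))) = h(1,) = 1
  g = 1
  (h (g)) = h(1,) = 1
  (h (h (g))) = h(1,) = 1
  g = 1
  (h (g)) = h(1,) = 1
  f = 0
  g = 1
  (m (f) (g)) = m(0, 1) = 2
  g = 1
  (h (g)) = h(1,) = 1
  (u (h (g)) (m (f) (g)) (h (g))) = u(1, 2, 1) = 3
  g = 1
  (u (h (h (g))) (u (h (g)) (m (f) (g)) (h (g))) (g)) = u(1, 3, 1) = 0
  g = 1
  (h (g)) = h(1,) = 1
  (h (h (g))) = h(1,) = 1
  (h (h (h (g)))) = h(1,) = 1
  (m (u (h (h (g))) (u (h (g)) (m (f) (g)) (h (g))) (g)) (h (h (h (g))))) = m(0, 1) = 2
  g = 1
  (h (g)) = h(1,) = 1
  (u (h (h (h (h (g))))) (m (u (h (h (g))) (u (h (g)) (m (f) (g)) (h (g))) (g)) (h (h (h (g))))) (h (g))) = u(1, 2, 1) = 3

value = 3


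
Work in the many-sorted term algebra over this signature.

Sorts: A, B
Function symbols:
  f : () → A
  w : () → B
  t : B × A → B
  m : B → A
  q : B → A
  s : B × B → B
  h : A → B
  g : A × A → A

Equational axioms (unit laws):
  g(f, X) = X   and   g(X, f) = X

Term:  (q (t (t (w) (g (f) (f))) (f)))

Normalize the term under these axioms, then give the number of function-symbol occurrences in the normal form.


size = 6

1. (q (t (t (w) (g (f) (f))) (f)))  →  (q (t (t (w) (f)) (f)))
normal form: (q (t (t (w) (f)) (f)))


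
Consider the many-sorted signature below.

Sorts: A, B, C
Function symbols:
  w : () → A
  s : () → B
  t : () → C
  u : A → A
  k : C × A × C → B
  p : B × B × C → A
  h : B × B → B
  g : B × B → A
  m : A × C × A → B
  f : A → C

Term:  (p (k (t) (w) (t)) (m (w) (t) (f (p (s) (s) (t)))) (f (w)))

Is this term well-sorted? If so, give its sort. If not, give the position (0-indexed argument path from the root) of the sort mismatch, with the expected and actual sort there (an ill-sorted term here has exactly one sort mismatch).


    (t) : C
    (w) : A
    (t) : C
  (k (t) (w) (t)) : B
    (w) : A
    (t) : C
        (s) : B
        (s) : B
        (t) : C
      (p (s) (s) (t)) : A
    (f (p (s) (s) (t))) : C
  (m (w) (t) (f (p (s) (s) (t)))) : ✗ arg 2 at [1, 2] has sort C, expected A
    (w) : A
  (f (w)) : C

ill-sorted at position [1, 2]: expected A, got C


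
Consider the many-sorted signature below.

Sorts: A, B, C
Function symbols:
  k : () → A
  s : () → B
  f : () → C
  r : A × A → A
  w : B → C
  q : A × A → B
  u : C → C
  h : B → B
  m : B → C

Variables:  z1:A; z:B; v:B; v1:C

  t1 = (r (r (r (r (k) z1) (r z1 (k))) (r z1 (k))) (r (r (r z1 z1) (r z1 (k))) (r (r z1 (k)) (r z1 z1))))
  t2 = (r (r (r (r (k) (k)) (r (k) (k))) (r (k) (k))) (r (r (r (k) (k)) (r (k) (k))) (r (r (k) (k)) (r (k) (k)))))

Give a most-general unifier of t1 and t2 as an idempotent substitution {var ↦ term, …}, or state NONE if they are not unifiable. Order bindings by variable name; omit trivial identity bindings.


{z1 ↦ (k)}


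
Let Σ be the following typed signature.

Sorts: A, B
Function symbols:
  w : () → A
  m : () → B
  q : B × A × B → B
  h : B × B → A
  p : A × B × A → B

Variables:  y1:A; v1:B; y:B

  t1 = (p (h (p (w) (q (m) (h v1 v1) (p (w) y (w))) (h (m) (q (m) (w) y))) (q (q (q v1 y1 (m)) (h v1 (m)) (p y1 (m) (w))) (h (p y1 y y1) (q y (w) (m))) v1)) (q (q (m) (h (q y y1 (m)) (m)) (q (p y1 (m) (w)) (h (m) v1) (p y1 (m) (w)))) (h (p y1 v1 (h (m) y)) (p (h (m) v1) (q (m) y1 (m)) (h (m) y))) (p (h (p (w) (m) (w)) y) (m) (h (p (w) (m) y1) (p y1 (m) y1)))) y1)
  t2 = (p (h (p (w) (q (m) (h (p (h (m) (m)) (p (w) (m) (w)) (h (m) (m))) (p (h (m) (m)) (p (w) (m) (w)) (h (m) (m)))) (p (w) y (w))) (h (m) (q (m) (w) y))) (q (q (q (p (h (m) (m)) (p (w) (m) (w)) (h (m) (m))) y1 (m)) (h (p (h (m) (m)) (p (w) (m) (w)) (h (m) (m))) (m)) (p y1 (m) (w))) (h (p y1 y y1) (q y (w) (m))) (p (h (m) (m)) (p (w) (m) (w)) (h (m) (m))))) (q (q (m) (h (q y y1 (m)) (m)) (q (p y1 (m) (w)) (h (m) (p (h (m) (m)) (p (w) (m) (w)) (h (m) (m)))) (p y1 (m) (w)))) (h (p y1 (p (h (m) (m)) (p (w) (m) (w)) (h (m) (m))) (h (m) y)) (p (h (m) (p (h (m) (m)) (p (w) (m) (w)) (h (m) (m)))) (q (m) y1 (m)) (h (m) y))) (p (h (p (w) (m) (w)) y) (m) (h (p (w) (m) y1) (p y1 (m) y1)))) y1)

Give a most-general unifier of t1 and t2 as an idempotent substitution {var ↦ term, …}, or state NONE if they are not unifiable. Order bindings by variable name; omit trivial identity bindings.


{v1 ↦ (p (h (m) (m)) (p (w) (m) (w)) (h (m) (m)))}


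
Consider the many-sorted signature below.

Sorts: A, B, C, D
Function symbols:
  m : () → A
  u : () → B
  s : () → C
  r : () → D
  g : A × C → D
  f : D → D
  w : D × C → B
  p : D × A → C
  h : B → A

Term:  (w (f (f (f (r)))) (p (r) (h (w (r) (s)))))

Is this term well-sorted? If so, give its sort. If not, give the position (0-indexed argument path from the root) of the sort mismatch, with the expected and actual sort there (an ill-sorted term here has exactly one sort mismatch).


        (r) : D
      (f (r)) : D
    (f (f (r))) : D
  (f (f (f (r)))) : D
    (r) : D
        (r) : D
        (s) : C
      (w (r) (s)) : B
    (h (w (r) (s))) : A
  (p (r) (h (w (r) (s)))) : C
(w (f (f (f (r)))) (p (r) (h (w (r) (s))))) : B

well-sorted; sort = B


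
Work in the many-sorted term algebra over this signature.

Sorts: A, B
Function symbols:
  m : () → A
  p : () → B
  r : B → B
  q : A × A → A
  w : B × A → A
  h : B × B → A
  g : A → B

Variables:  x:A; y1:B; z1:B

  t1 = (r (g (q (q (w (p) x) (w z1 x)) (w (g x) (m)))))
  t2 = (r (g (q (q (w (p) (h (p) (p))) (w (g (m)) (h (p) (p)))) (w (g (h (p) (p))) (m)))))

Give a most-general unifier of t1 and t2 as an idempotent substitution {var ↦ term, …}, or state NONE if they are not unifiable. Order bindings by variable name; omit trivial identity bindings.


{x ↦ (h (p) (p)), z1 ↦ (g (m))}


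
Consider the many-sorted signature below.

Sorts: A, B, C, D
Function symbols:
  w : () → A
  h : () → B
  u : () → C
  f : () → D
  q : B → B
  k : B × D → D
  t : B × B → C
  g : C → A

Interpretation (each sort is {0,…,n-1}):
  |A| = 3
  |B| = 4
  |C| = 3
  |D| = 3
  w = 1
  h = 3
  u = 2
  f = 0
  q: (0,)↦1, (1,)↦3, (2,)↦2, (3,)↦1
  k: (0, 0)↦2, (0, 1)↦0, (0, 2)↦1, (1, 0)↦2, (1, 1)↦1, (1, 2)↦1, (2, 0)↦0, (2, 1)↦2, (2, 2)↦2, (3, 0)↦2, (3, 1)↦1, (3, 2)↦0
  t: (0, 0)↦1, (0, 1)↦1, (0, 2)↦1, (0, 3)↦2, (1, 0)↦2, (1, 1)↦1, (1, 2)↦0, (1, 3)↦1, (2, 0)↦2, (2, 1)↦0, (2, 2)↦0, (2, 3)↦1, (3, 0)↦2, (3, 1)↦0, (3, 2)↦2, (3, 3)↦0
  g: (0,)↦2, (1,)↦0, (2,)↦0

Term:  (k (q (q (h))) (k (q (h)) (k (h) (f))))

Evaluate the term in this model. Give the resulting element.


value = 1

  h = 3
  (q (h)) = q(3,) = 1
  (q (q (h))) = q(1,) = 3
  h = 3
  (q (h)) = q(3,) = 1
  h = 3
  f = 0
  (k (h) (f)) = k(3, 0) = 2
  (k (q (h)) (k (h) (f))) = k(1, 2) = 1
  (k (q (q (h))) (k (q (h)) (k (h) (f)))) = k(3, 1) = 1


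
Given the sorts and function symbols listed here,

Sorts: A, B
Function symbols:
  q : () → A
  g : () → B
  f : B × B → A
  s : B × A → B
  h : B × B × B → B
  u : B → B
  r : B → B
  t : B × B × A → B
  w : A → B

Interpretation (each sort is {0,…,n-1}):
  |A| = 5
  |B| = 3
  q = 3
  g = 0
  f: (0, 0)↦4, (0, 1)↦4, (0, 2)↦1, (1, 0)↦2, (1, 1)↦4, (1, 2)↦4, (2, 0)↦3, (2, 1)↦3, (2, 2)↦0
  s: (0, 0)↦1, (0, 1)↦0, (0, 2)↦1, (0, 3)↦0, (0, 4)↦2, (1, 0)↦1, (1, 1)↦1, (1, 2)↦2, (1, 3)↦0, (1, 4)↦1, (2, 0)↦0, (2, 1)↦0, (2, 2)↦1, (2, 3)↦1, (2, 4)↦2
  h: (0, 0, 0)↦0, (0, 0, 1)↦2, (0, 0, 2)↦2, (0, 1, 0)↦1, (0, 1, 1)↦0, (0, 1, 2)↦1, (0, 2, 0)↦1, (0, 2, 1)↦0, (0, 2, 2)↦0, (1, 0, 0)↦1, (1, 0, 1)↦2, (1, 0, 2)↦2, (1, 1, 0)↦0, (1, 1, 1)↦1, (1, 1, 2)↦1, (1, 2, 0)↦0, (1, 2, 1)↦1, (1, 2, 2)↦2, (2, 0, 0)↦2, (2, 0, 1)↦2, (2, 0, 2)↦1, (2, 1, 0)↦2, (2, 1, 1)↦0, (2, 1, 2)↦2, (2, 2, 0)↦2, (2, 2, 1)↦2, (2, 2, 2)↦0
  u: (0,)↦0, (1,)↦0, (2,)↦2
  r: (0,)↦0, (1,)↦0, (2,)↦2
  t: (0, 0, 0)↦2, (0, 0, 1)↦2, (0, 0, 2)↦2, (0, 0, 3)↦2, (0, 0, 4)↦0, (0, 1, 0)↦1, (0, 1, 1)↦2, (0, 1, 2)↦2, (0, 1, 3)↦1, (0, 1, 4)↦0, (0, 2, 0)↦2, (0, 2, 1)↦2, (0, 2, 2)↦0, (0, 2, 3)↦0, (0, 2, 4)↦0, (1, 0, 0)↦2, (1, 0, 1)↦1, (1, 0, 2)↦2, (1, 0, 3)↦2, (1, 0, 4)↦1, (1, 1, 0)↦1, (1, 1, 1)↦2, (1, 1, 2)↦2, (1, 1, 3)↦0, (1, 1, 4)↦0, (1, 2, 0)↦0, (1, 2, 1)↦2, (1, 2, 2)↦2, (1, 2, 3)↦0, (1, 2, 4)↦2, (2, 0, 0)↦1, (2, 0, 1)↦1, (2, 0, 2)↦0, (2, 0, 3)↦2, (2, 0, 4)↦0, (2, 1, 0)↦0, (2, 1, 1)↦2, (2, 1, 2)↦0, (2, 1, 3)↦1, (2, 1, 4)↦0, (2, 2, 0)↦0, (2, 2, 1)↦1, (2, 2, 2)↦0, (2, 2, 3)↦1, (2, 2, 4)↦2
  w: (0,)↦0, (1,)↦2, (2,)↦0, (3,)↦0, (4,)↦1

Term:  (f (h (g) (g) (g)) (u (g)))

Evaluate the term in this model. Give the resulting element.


value = 4

  g = 0
  g = 0
  g = 0
  (h (g) (g) (g)) = h(0, 0, 0) = 0
  g = 0
  (u (g)) = u(0,) = 0
  (f (h (g) (g) (g)) (u (g))) = f(0, 0) = 4


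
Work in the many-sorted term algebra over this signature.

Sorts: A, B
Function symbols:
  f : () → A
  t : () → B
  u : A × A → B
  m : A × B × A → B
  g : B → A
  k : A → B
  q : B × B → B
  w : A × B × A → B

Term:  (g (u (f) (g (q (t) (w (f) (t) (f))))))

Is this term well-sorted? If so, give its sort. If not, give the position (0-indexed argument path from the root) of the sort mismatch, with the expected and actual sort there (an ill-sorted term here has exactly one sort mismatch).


    (f) : A
        (t) : B
          (f) : A
          (t) : B
          (f) : A
        (w (f) (t) (f)) : B
      (q (t) (w (f) (t) (f))) : B
    (g (q (t) (w (f) (t) (f)))) : A
  (u (f) (g (q (t) (w (f) (t) (f))))) : B
(g (u (f) (g (q (t) (w (f) (t) (f)))))) : A

well-sorted; sort = A


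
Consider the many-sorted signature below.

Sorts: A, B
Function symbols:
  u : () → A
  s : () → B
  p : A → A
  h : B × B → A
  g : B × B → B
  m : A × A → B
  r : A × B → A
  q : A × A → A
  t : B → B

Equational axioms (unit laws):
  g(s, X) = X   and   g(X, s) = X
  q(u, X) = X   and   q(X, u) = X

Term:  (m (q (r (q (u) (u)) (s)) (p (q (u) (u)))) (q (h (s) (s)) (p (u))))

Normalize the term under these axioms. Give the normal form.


normal form = (m (q (r (u) (s)) (p (u))) (q (h (s) (s)) (p (u))))

1. (m (q (r (q (u) (u)) (s)) (p (q (u) (u)))) (q (h (s) (s)) (p (u))))  →  (m (q (r (u) (s)) (p (q (u) (u)))) (q (h (s) (s)) (p (u))))
2. (m (q (r (u) (s)) (p (q (u) (u)))) (q (h (s) (s)) (p (u))))  →  (m (q (r (u) (s)) (p (u))) (q (h (s) (s)) (p (u))))


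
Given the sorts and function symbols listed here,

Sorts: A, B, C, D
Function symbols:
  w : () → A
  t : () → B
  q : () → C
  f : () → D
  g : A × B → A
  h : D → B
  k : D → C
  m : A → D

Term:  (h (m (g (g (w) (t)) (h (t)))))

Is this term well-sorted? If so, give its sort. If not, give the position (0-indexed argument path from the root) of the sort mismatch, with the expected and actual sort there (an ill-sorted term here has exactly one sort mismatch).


        (w) : A
        (t) : B
      (g (w) (t)) : A
        (t) : B
      (h (t)) : ✗ arg 0 at [0, 0, 1, 0] has sort B, expected D

ill-sorted at position [0, 0, 1, 0]: expected D, got B


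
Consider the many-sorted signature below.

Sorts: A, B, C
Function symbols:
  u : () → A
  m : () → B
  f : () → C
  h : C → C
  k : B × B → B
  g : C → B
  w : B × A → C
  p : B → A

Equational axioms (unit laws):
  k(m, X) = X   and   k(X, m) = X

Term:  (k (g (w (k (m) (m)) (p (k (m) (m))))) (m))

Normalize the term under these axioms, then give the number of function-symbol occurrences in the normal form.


1. (k (g (w (k (m) (m)) (p (k (m) (m))))) (m))  →  (g (w (k (m) (m)) (p (k (m) (m)))))
2. (g (w (k (m) (m)) (p (k (m) (m)))))  →  (g (w (m) (p (k (m) (m)))))
3. (g (w (m) (p (k (m) (m)))))  →  (g (w (m) (p (m))))
normal form: (g (w (m) (p (m))))

size = 5


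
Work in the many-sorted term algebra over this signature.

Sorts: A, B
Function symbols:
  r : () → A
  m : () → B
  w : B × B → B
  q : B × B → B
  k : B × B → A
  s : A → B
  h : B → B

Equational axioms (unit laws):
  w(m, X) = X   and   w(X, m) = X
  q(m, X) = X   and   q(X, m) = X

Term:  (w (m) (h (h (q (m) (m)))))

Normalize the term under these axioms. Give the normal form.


1. (w (m) (h (h (q (m) (m)))))  →  (h (h (q (m) (m))))
2. (h (h (q (m) (m))))  →  (h (h (m)))

normal form = (h (h (m)))


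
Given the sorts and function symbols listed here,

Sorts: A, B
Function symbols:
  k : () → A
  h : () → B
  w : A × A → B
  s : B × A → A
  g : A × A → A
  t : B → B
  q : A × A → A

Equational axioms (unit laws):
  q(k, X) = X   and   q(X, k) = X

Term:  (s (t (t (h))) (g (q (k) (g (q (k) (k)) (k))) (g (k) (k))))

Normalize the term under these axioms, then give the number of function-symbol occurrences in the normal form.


size = 11

1. (s (t (t (h))) (g (q (k) (g (q (k) (k)) (k))) (g (k) (k))))  →  (s (t (t (h))) (g (g (q (k) (k)) (k)) (g (k) (k))))
2. (s (t (t (h))) (g (g (q (k) (k)) (k)) (g (k) (k))))  →  (s (t (t (h))) (g (g (k) (k)) (g (k) (k))))
normal form: (s (t (t (h))) (g (g (k) (k)) (g (k) (k))))
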